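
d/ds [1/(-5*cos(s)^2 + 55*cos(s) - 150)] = (11 - 2*cos(s))*sin(s)/(5*(cos(s)^2 - 11*cos(s) + 30)^2)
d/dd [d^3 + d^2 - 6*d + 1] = 3*d^2 + 2*d - 6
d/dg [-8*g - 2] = -8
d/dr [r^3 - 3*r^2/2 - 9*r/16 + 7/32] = 3*r^2 - 3*r - 9/16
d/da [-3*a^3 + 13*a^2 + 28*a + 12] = -9*a^2 + 26*a + 28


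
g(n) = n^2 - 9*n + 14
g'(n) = 2*n - 9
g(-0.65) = 20.27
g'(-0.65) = -10.30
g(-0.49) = 18.65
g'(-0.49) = -9.98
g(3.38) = -5.00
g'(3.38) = -2.24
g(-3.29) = 54.43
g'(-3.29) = -15.58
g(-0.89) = 22.80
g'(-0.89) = -10.78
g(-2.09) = 37.18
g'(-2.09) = -13.18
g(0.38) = 10.72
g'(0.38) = -8.24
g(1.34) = 3.74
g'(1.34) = -6.32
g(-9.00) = 176.00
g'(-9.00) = -27.00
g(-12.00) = 266.00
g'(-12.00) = -33.00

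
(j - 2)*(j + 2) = j^2 - 4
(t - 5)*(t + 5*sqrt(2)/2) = t^2 - 5*t + 5*sqrt(2)*t/2 - 25*sqrt(2)/2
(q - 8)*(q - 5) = q^2 - 13*q + 40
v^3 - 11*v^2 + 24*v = v*(v - 8)*(v - 3)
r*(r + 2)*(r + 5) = r^3 + 7*r^2 + 10*r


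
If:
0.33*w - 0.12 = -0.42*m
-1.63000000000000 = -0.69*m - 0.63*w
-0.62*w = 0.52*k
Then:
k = -19.45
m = -12.53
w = 16.31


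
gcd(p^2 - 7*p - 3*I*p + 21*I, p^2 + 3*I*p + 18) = p - 3*I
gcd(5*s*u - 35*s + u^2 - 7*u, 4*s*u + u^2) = 1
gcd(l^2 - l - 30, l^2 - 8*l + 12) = l - 6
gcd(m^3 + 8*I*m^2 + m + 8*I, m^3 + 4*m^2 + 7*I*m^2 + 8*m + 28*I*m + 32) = m^2 + 7*I*m + 8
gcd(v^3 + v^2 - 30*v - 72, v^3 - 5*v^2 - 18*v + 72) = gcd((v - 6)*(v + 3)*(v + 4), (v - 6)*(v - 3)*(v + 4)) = v^2 - 2*v - 24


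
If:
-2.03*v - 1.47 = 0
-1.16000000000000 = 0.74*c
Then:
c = -1.57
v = -0.72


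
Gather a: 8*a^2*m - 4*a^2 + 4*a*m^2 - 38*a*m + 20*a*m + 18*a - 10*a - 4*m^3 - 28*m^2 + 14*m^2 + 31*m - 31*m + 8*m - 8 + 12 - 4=a^2*(8*m - 4) + a*(4*m^2 - 18*m + 8) - 4*m^3 - 14*m^2 + 8*m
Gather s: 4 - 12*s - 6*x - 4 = -12*s - 6*x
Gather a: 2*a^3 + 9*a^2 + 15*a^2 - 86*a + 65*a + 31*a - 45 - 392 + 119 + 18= 2*a^3 + 24*a^2 + 10*a - 300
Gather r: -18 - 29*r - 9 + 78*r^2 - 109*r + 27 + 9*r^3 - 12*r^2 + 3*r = 9*r^3 + 66*r^2 - 135*r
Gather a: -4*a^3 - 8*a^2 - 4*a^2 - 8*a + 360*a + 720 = -4*a^3 - 12*a^2 + 352*a + 720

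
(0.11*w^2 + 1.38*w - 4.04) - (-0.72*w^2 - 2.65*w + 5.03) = 0.83*w^2 + 4.03*w - 9.07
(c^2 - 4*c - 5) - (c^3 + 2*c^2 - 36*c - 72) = -c^3 - c^2 + 32*c + 67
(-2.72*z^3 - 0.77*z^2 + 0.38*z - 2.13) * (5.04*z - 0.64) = -13.7088*z^4 - 2.14*z^3 + 2.408*z^2 - 10.9784*z + 1.3632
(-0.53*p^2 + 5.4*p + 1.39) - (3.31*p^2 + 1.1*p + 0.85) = -3.84*p^2 + 4.3*p + 0.54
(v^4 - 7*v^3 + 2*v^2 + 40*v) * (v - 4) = v^5 - 11*v^4 + 30*v^3 + 32*v^2 - 160*v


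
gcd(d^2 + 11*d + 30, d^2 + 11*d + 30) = d^2 + 11*d + 30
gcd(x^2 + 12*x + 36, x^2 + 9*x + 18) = x + 6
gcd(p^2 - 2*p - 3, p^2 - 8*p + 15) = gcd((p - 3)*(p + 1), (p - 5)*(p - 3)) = p - 3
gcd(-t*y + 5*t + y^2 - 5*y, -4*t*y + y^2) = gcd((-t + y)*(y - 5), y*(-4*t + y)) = 1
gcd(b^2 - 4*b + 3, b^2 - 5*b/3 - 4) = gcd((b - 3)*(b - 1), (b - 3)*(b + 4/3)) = b - 3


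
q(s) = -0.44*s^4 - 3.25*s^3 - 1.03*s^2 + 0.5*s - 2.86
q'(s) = -1.76*s^3 - 9.75*s^2 - 2.06*s + 0.5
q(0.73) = -4.43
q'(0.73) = -6.88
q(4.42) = -469.35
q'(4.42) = -351.06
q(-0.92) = -1.98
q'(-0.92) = -4.49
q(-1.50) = 2.81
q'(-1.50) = -12.41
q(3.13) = -153.28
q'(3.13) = -155.44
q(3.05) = -141.20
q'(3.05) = -146.42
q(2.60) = -85.75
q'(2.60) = -101.70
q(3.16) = -157.99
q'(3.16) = -158.91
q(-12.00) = -3665.02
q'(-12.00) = 1662.50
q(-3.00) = 38.48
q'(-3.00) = -33.55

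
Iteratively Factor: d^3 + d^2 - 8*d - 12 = (d - 3)*(d^2 + 4*d + 4) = (d - 3)*(d + 2)*(d + 2)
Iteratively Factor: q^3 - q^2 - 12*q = (q)*(q^2 - q - 12) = q*(q - 4)*(q + 3)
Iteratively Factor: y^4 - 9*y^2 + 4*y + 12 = (y - 2)*(y^3 + 2*y^2 - 5*y - 6) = (y - 2)*(y + 3)*(y^2 - y - 2) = (y - 2)^2*(y + 3)*(y + 1)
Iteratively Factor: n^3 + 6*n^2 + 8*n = (n + 4)*(n^2 + 2*n) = n*(n + 4)*(n + 2)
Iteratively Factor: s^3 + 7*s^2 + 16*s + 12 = (s + 3)*(s^2 + 4*s + 4) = (s + 2)*(s + 3)*(s + 2)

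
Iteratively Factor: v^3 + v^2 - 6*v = (v + 3)*(v^2 - 2*v) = (v - 2)*(v + 3)*(v)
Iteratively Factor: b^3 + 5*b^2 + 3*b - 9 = (b - 1)*(b^2 + 6*b + 9) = (b - 1)*(b + 3)*(b + 3)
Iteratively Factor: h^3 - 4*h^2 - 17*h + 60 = (h - 3)*(h^2 - h - 20) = (h - 5)*(h - 3)*(h + 4)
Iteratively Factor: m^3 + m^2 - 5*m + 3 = (m - 1)*(m^2 + 2*m - 3) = (m - 1)*(m + 3)*(m - 1)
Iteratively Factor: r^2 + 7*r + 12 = (r + 3)*(r + 4)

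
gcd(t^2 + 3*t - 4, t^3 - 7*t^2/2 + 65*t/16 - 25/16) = t - 1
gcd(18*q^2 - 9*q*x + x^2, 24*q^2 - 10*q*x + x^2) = -6*q + x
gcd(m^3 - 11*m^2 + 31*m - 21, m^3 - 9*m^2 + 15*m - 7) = m^2 - 8*m + 7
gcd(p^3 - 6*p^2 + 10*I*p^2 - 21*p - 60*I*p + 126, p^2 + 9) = p + 3*I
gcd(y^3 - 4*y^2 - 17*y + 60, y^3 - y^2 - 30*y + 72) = y - 3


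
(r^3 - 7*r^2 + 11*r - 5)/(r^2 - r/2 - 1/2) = 2*(r^2 - 6*r + 5)/(2*r + 1)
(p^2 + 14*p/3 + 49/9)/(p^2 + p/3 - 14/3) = (p + 7/3)/(p - 2)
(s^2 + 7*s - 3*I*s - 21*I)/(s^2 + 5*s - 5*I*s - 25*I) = (s^2 + s*(7 - 3*I) - 21*I)/(s^2 + 5*s*(1 - I) - 25*I)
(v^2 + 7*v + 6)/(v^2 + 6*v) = (v + 1)/v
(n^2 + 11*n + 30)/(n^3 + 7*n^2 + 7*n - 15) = (n + 6)/(n^2 + 2*n - 3)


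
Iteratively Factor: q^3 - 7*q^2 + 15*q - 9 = (q - 1)*(q^2 - 6*q + 9) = (q - 3)*(q - 1)*(q - 3)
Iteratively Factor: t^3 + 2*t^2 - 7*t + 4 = (t + 4)*(t^2 - 2*t + 1) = (t - 1)*(t + 4)*(t - 1)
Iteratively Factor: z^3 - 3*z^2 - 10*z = (z - 5)*(z^2 + 2*z) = z*(z - 5)*(z + 2)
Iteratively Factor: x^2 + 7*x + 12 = (x + 3)*(x + 4)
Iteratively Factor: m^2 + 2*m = (m + 2)*(m)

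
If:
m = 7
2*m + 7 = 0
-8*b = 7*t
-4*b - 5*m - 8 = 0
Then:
No Solution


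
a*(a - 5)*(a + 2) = a^3 - 3*a^2 - 10*a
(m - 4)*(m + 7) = m^2 + 3*m - 28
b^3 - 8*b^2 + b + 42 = (b - 7)*(b - 3)*(b + 2)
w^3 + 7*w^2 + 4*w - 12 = (w - 1)*(w + 2)*(w + 6)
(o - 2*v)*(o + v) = o^2 - o*v - 2*v^2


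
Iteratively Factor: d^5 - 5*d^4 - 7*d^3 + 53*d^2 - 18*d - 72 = (d + 3)*(d^4 - 8*d^3 + 17*d^2 + 2*d - 24) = (d - 3)*(d + 3)*(d^3 - 5*d^2 + 2*d + 8) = (d - 3)*(d - 2)*(d + 3)*(d^2 - 3*d - 4) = (d - 3)*(d - 2)*(d + 1)*(d + 3)*(d - 4)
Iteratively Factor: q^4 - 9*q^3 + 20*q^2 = (q)*(q^3 - 9*q^2 + 20*q) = q^2*(q^2 - 9*q + 20) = q^2*(q - 5)*(q - 4)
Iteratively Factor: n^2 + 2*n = (n + 2)*(n)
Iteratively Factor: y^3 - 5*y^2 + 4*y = (y)*(y^2 - 5*y + 4) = y*(y - 1)*(y - 4)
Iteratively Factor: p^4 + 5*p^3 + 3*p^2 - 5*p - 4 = (p - 1)*(p^3 + 6*p^2 + 9*p + 4) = (p - 1)*(p + 1)*(p^2 + 5*p + 4) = (p - 1)*(p + 1)^2*(p + 4)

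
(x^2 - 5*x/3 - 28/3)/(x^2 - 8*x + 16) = (x + 7/3)/(x - 4)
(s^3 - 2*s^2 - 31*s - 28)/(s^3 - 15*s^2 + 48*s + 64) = (s^2 - 3*s - 28)/(s^2 - 16*s + 64)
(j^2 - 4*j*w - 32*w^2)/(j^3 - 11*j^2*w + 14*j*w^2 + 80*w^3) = (-j - 4*w)/(-j^2 + 3*j*w + 10*w^2)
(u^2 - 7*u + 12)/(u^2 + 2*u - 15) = (u - 4)/(u + 5)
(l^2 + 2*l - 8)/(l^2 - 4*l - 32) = (l - 2)/(l - 8)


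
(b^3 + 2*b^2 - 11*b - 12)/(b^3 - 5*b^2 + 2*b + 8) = (b^2 + b - 12)/(b^2 - 6*b + 8)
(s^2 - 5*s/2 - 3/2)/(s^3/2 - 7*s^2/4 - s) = 2*(s - 3)/(s*(s - 4))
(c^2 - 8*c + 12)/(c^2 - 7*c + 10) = (c - 6)/(c - 5)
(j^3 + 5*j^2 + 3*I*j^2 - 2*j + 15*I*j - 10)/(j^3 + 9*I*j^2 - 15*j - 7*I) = (j^2 + j*(5 + 2*I) + 10*I)/(j^2 + 8*I*j - 7)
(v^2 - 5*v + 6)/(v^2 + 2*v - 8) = (v - 3)/(v + 4)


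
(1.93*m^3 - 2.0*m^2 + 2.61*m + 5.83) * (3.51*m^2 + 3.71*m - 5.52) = 6.7743*m^5 + 0.1403*m^4 - 8.9125*m^3 + 41.1864*m^2 + 7.2221*m - 32.1816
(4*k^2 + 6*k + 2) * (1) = 4*k^2 + 6*k + 2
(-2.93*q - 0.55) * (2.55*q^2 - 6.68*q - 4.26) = -7.4715*q^3 + 18.1699*q^2 + 16.1558*q + 2.343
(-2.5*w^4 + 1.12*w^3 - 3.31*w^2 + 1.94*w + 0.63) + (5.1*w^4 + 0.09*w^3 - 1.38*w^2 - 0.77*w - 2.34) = 2.6*w^4 + 1.21*w^3 - 4.69*w^2 + 1.17*w - 1.71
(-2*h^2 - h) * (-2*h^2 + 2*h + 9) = 4*h^4 - 2*h^3 - 20*h^2 - 9*h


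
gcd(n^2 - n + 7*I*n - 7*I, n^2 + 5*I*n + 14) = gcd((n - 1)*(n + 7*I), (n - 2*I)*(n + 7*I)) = n + 7*I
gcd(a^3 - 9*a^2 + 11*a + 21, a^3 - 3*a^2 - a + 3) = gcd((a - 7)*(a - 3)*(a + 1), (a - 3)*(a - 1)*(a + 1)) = a^2 - 2*a - 3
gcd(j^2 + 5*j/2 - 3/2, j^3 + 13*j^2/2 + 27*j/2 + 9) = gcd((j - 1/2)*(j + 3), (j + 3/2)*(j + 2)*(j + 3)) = j + 3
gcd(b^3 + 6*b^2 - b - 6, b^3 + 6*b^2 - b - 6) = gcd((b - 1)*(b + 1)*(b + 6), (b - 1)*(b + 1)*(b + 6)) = b^3 + 6*b^2 - b - 6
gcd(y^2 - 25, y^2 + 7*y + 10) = y + 5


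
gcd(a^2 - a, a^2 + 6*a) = a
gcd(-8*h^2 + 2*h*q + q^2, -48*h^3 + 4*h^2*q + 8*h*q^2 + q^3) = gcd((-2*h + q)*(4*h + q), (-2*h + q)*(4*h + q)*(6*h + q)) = -8*h^2 + 2*h*q + q^2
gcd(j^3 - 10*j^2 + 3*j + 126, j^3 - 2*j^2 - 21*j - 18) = j^2 - 3*j - 18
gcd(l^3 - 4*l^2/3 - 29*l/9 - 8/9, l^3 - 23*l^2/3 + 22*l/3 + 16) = l^2 - 5*l/3 - 8/3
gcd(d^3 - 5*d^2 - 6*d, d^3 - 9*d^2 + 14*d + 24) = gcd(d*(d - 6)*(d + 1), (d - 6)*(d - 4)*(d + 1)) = d^2 - 5*d - 6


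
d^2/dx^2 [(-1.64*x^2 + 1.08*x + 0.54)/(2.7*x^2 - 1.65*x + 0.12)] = (1.134*x^3 + 26.80776*x^2 - 16.53372*x + 2.970828)/(19.683*x^6 - 36.0855*x^5 + 24.67665*x^4 - 7.699725*x^3 + 1.09674*x^2 - 0.07128*x + 0.001728)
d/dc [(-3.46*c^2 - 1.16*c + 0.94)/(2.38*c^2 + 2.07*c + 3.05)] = (-4.4014*c^2 - 25.5804*c - 5.4838)/(5.6644*c^4 + 9.8532*c^3 + 18.8029*c^2 + 12.627*c + 9.3025)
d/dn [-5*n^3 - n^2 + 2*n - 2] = -15*n^2 - 2*n + 2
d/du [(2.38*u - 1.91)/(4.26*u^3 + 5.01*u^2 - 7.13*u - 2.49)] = (-20.2776*u^3 + 12.486*u^2 + 19.1382*u - 19.5445)/(18.1476*u^6 + 42.6852*u^5 - 35.6475*u^4 - 92.6574*u^3 + 25.8871*u^2 + 35.5074*u + 6.2001)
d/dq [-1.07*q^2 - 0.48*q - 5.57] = -2.14*q - 0.48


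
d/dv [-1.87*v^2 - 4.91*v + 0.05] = -3.74*v - 4.91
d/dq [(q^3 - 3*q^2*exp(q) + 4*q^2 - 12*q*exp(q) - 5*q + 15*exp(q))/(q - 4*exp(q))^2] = ((q - 4*exp(q))*(-3*q^2*exp(q) + 3*q^2 - 18*q*exp(q) + 8*q + 3*exp(q) - 5) + 2*(4*exp(q) - 1)*(q^3 - 3*q^2*exp(q) + 4*q^2 - 12*q*exp(q) - 5*q + 15*exp(q)))/(q - 4*exp(q))^3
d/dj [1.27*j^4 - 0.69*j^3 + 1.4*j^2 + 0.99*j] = 5.08*j^3 - 2.07*j^2 + 2.8*j + 0.99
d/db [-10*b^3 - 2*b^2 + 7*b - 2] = -30*b^2 - 4*b + 7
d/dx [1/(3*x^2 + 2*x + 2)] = 2*(-3*x - 1)/(3*x^2 + 2*x + 2)^2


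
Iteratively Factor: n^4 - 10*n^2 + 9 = (n + 1)*(n^3 - n^2 - 9*n + 9) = (n - 1)*(n + 1)*(n^2 - 9) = (n - 3)*(n - 1)*(n + 1)*(n + 3)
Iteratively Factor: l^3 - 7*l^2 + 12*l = (l - 3)*(l^2 - 4*l) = (l - 4)*(l - 3)*(l)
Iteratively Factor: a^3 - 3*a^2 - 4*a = (a)*(a^2 - 3*a - 4) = a*(a - 4)*(a + 1)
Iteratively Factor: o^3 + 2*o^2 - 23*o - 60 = (o + 4)*(o^2 - 2*o - 15) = (o - 5)*(o + 4)*(o + 3)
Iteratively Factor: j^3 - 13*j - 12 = (j - 4)*(j^2 + 4*j + 3) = (j - 4)*(j + 3)*(j + 1)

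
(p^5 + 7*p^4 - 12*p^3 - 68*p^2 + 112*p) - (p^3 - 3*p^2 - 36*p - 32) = p^5 + 7*p^4 - 13*p^3 - 65*p^2 + 148*p + 32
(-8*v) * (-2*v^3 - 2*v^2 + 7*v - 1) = 16*v^4 + 16*v^3 - 56*v^2 + 8*v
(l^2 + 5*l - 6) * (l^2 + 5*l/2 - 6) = l^4 + 15*l^3/2 + l^2/2 - 45*l + 36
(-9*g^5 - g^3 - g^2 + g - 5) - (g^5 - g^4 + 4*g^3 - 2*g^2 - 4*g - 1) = -10*g^5 + g^4 - 5*g^3 + g^2 + 5*g - 4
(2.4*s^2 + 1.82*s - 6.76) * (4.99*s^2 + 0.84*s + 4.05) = 11.976*s^4 + 11.0978*s^3 - 22.4836*s^2 + 1.6926*s - 27.378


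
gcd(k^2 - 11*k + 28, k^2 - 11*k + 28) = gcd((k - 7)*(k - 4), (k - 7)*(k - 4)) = k^2 - 11*k + 28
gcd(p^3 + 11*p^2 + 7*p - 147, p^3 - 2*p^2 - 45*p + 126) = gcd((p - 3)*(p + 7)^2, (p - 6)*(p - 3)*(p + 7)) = p^2 + 4*p - 21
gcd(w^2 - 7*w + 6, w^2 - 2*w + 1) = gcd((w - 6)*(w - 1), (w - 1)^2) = w - 1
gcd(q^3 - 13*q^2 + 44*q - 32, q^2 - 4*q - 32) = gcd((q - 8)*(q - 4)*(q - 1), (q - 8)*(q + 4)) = q - 8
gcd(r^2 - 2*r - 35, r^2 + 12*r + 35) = r + 5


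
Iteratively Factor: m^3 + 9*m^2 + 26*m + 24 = (m + 2)*(m^2 + 7*m + 12) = (m + 2)*(m + 4)*(m + 3)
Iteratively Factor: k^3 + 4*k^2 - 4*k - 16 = (k + 2)*(k^2 + 2*k - 8) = (k - 2)*(k + 2)*(k + 4)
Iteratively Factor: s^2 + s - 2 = (s + 2)*(s - 1)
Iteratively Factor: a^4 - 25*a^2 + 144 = (a - 3)*(a^3 + 3*a^2 - 16*a - 48) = (a - 3)*(a + 4)*(a^2 - a - 12) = (a - 3)*(a + 3)*(a + 4)*(a - 4)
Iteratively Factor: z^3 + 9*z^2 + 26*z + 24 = (z + 4)*(z^2 + 5*z + 6) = (z + 3)*(z + 4)*(z + 2)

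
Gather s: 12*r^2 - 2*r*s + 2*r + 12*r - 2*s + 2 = 12*r^2 + 14*r + s*(-2*r - 2) + 2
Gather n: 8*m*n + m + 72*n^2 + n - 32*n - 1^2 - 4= m + 72*n^2 + n*(8*m - 31) - 5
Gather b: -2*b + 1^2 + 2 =3 - 2*b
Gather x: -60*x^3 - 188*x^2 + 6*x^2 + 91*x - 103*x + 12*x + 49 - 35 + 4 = -60*x^3 - 182*x^2 + 18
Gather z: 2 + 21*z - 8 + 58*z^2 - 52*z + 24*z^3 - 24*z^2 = 24*z^3 + 34*z^2 - 31*z - 6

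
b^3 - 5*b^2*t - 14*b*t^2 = b*(b - 7*t)*(b + 2*t)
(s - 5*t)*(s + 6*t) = s^2 + s*t - 30*t^2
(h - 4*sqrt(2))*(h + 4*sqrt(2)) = h^2 - 32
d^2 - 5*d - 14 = (d - 7)*(d + 2)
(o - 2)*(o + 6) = o^2 + 4*o - 12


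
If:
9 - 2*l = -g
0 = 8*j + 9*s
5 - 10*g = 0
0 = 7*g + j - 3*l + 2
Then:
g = 1/2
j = 35/4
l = 19/4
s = -70/9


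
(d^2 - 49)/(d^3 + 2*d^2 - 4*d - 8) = (d^2 - 49)/(d^3 + 2*d^2 - 4*d - 8)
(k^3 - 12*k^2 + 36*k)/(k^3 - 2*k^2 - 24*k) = (k - 6)/(k + 4)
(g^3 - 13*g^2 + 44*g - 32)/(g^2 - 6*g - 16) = (g^2 - 5*g + 4)/(g + 2)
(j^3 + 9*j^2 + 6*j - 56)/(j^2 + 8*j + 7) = (j^2 + 2*j - 8)/(j + 1)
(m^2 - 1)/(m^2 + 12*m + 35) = (m^2 - 1)/(m^2 + 12*m + 35)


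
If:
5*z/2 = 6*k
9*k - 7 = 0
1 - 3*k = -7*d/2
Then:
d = 8/21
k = 7/9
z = 28/15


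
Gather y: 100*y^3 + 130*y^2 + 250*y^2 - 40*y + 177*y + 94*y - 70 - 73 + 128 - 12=100*y^3 + 380*y^2 + 231*y - 27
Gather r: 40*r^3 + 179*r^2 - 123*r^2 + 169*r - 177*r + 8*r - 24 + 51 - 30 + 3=40*r^3 + 56*r^2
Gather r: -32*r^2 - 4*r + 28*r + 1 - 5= -32*r^2 + 24*r - 4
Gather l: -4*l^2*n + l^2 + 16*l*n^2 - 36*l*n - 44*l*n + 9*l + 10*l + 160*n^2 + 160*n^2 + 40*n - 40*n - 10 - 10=l^2*(1 - 4*n) + l*(16*n^2 - 80*n + 19) + 320*n^2 - 20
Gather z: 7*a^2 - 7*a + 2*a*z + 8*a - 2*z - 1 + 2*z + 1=7*a^2 + 2*a*z + a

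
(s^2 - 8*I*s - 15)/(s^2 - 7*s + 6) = (s^2 - 8*I*s - 15)/(s^2 - 7*s + 6)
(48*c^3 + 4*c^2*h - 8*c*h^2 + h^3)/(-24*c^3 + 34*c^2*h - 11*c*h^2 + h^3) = (-2*c - h)/(c - h)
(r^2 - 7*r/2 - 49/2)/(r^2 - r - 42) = (r + 7/2)/(r + 6)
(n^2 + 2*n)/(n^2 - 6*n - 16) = n/(n - 8)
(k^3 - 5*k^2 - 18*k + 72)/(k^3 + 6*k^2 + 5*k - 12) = (k^2 - 9*k + 18)/(k^2 + 2*k - 3)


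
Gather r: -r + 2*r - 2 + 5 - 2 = r + 1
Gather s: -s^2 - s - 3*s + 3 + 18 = -s^2 - 4*s + 21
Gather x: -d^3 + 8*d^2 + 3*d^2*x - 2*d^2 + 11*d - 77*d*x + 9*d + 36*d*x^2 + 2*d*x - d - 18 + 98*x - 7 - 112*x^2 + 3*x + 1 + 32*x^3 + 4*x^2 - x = -d^3 + 6*d^2 + 19*d + 32*x^3 + x^2*(36*d - 108) + x*(3*d^2 - 75*d + 100) - 24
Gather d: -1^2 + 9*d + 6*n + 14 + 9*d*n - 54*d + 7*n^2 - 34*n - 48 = d*(9*n - 45) + 7*n^2 - 28*n - 35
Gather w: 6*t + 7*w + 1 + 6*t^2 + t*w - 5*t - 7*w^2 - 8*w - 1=6*t^2 + t - 7*w^2 + w*(t - 1)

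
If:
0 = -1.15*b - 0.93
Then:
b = -0.81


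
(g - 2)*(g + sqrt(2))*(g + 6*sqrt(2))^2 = g^4 - 2*g^3 + 13*sqrt(2)*g^3 - 26*sqrt(2)*g^2 + 96*g^2 - 192*g + 72*sqrt(2)*g - 144*sqrt(2)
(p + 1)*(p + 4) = p^2 + 5*p + 4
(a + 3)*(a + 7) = a^2 + 10*a + 21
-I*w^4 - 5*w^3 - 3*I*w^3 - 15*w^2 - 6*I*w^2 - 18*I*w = w*(w + 3)*(w - 6*I)*(-I*w + 1)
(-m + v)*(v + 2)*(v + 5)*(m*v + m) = -m^2*v^3 - 8*m^2*v^2 - 17*m^2*v - 10*m^2 + m*v^4 + 8*m*v^3 + 17*m*v^2 + 10*m*v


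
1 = 1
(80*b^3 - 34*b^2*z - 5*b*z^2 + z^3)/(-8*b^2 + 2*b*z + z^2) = (-40*b^2 - 3*b*z + z^2)/(4*b + z)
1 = 1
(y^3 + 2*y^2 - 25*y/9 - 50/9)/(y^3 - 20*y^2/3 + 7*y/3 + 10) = (3*y^2 + 11*y + 10)/(3*(y^2 - 5*y - 6))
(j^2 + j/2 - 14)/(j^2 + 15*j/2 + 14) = (2*j - 7)/(2*j + 7)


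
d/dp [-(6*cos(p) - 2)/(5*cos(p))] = 2*sin(p)/(5*cos(p)^2)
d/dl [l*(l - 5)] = 2*l - 5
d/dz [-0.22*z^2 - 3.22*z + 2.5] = -0.44*z - 3.22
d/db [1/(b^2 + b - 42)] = (-2*b - 1)/(b^2 + b - 42)^2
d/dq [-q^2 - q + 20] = -2*q - 1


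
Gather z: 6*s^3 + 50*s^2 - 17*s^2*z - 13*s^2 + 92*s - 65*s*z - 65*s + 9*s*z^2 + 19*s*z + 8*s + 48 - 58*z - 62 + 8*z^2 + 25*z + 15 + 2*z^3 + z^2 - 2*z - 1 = 6*s^3 + 37*s^2 + 35*s + 2*z^3 + z^2*(9*s + 9) + z*(-17*s^2 - 46*s - 35)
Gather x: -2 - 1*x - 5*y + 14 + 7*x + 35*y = 6*x + 30*y + 12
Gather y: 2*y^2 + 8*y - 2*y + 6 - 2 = 2*y^2 + 6*y + 4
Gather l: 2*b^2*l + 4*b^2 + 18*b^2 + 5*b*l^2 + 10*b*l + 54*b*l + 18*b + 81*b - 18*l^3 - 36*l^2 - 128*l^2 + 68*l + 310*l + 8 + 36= 22*b^2 + 99*b - 18*l^3 + l^2*(5*b - 164) + l*(2*b^2 + 64*b + 378) + 44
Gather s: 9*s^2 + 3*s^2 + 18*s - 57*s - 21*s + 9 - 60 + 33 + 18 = 12*s^2 - 60*s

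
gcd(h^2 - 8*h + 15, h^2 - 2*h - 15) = h - 5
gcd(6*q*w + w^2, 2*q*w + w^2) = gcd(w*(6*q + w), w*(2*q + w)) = w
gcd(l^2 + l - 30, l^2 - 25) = l - 5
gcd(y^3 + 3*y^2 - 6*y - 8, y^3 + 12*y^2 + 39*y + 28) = y^2 + 5*y + 4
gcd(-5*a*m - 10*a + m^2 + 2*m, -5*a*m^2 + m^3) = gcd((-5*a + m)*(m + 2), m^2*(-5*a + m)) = 5*a - m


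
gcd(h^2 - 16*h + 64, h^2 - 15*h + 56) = h - 8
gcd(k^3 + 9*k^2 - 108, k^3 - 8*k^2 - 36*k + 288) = k + 6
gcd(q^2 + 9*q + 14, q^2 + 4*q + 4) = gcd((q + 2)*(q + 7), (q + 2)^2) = q + 2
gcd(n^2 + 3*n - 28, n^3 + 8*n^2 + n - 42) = n + 7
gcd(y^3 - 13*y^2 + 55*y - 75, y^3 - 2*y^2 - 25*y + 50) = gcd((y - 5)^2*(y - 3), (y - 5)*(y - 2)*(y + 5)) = y - 5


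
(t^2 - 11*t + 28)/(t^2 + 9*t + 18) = (t^2 - 11*t + 28)/(t^2 + 9*t + 18)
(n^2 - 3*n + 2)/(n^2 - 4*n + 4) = (n - 1)/(n - 2)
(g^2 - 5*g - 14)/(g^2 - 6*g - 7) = (g + 2)/(g + 1)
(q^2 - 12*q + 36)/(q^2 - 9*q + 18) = (q - 6)/(q - 3)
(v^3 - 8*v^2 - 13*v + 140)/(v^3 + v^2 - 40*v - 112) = (v - 5)/(v + 4)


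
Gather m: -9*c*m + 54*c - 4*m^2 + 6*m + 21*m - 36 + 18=54*c - 4*m^2 + m*(27 - 9*c) - 18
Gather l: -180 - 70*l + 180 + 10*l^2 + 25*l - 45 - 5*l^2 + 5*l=5*l^2 - 40*l - 45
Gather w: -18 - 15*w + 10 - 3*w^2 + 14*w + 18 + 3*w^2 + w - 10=0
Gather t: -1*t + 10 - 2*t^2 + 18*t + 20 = -2*t^2 + 17*t + 30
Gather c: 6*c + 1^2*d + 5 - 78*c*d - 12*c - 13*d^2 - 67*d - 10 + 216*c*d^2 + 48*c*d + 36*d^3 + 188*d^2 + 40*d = c*(216*d^2 - 30*d - 6) + 36*d^3 + 175*d^2 - 26*d - 5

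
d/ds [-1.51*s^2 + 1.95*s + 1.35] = 1.95 - 3.02*s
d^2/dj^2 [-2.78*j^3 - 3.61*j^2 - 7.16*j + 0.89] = -16.68*j - 7.22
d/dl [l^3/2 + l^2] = l*(3*l + 4)/2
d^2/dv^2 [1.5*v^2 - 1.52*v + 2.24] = 3.00000000000000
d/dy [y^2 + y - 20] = 2*y + 1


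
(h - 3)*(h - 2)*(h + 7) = h^3 + 2*h^2 - 29*h + 42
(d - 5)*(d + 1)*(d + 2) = d^3 - 2*d^2 - 13*d - 10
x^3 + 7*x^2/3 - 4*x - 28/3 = (x - 2)*(x + 2)*(x + 7/3)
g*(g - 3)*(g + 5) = g^3 + 2*g^2 - 15*g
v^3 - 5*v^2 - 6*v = v*(v - 6)*(v + 1)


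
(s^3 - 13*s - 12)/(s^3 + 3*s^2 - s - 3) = (s - 4)/(s - 1)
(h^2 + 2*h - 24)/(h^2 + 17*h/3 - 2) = 3*(h - 4)/(3*h - 1)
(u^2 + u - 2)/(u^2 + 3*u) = (u^2 + u - 2)/(u*(u + 3))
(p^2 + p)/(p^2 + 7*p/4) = 4*(p + 1)/(4*p + 7)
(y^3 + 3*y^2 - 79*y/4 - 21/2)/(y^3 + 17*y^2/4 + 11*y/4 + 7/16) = 4*(2*y^2 + 5*y - 42)/(8*y^2 + 30*y + 7)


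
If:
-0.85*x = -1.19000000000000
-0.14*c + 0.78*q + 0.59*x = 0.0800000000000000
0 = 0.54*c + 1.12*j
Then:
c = 5.57142857142857*q + 5.32857142857143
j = -2.68622448979592*q - 2.56913265306122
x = 1.40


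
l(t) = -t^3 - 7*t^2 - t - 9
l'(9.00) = -370.00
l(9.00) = -1314.00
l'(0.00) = -1.00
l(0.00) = -9.00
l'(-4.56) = 0.46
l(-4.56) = -55.18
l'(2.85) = -65.27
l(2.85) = -91.86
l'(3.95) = -103.11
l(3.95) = -183.80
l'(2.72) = -61.28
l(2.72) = -83.63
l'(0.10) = -2.43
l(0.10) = -9.17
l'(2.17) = -45.51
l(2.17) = -54.35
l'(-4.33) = 3.37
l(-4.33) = -54.73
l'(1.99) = -40.74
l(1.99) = -46.59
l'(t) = -3*t^2 - 14*t - 1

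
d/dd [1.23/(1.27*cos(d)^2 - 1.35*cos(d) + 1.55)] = (3.1242*cos(d) - 1.6605)*sin(d)/(1.27*cos(d)^2 - 1.35*cos(d) + 1.55)^2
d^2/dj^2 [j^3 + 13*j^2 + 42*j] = 6*j + 26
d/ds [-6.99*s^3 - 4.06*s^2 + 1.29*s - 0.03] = -20.97*s^2 - 8.12*s + 1.29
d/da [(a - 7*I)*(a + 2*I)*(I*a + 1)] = 3*I*a^2 + 12*a + 9*I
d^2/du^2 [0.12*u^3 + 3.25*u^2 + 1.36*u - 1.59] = 0.72*u + 6.5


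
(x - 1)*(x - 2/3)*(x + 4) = x^3 + 7*x^2/3 - 6*x + 8/3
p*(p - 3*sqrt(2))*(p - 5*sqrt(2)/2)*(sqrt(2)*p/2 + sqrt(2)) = sqrt(2)*p^4/2 - 11*p^3/2 + sqrt(2)*p^3 - 11*p^2 + 15*sqrt(2)*p^2/2 + 15*sqrt(2)*p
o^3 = o^3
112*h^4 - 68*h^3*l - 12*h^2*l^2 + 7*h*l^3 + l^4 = (-2*h + l)^2*(4*h + l)*(7*h + l)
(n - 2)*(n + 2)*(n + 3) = n^3 + 3*n^2 - 4*n - 12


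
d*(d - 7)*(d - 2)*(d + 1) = d^4 - 8*d^3 + 5*d^2 + 14*d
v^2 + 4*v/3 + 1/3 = (v + 1/3)*(v + 1)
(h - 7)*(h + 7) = h^2 - 49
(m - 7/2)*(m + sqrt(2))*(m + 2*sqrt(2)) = m^3 - 7*m^2/2 + 3*sqrt(2)*m^2 - 21*sqrt(2)*m/2 + 4*m - 14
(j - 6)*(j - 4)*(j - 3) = j^3 - 13*j^2 + 54*j - 72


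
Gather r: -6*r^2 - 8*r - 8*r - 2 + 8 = -6*r^2 - 16*r + 6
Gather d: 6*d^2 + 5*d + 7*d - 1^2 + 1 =6*d^2 + 12*d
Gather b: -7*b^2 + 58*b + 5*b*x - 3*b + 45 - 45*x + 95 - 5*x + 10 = -7*b^2 + b*(5*x + 55) - 50*x + 150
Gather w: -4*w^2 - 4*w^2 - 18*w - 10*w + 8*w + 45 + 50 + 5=-8*w^2 - 20*w + 100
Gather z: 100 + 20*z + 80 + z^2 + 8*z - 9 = z^2 + 28*z + 171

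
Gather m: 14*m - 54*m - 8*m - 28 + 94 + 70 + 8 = 144 - 48*m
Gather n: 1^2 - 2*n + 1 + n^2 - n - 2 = n^2 - 3*n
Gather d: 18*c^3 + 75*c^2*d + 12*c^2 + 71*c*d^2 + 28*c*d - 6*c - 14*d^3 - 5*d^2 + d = 18*c^3 + 12*c^2 - 6*c - 14*d^3 + d^2*(71*c - 5) + d*(75*c^2 + 28*c + 1)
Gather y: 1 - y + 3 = 4 - y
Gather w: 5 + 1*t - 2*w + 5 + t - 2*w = 2*t - 4*w + 10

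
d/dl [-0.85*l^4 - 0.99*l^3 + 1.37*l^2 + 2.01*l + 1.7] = -3.4*l^3 - 2.97*l^2 + 2.74*l + 2.01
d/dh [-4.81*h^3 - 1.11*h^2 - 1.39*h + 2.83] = -14.43*h^2 - 2.22*h - 1.39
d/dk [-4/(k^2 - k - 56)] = 4*(2*k - 1)/(-k^2 + k + 56)^2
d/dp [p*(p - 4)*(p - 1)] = 3*p^2 - 10*p + 4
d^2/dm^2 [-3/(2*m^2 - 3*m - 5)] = 6*(-4*m^2 + 6*m + (4*m - 3)^2 + 10)/(-2*m^2 + 3*m + 5)^3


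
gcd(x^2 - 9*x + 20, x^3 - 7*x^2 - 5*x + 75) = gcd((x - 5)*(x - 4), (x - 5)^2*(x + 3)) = x - 5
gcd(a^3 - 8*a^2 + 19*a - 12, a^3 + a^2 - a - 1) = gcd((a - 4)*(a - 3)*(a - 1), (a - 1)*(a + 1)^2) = a - 1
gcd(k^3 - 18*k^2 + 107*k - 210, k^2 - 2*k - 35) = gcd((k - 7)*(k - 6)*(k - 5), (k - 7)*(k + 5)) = k - 7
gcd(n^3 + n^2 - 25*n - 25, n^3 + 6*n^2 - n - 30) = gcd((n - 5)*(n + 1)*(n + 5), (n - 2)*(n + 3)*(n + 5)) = n + 5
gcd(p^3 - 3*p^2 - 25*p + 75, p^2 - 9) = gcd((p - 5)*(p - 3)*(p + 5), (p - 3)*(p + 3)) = p - 3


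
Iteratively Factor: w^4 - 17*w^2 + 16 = (w - 4)*(w^3 + 4*w^2 - w - 4) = (w - 4)*(w + 1)*(w^2 + 3*w - 4) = (w - 4)*(w + 1)*(w + 4)*(w - 1)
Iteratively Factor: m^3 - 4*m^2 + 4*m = (m - 2)*(m^2 - 2*m) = (m - 2)^2*(m)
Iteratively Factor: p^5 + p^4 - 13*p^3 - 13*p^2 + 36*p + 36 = (p + 3)*(p^4 - 2*p^3 - 7*p^2 + 8*p + 12) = (p + 1)*(p + 3)*(p^3 - 3*p^2 - 4*p + 12) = (p - 3)*(p + 1)*(p + 3)*(p^2 - 4) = (p - 3)*(p - 2)*(p + 1)*(p + 3)*(p + 2)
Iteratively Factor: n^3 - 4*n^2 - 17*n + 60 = (n - 5)*(n^2 + n - 12) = (n - 5)*(n + 4)*(n - 3)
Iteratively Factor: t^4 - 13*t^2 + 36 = (t + 2)*(t^3 - 2*t^2 - 9*t + 18) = (t - 3)*(t + 2)*(t^2 + t - 6) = (t - 3)*(t - 2)*(t + 2)*(t + 3)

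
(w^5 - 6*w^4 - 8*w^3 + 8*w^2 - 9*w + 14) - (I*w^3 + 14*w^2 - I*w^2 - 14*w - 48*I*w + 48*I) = w^5 - 6*w^4 - 8*w^3 - I*w^3 - 6*w^2 + I*w^2 + 5*w + 48*I*w + 14 - 48*I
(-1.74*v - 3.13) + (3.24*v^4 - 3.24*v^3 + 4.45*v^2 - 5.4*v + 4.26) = 3.24*v^4 - 3.24*v^3 + 4.45*v^2 - 7.14*v + 1.13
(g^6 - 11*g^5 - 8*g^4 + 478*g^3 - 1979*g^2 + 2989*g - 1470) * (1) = g^6 - 11*g^5 - 8*g^4 + 478*g^3 - 1979*g^2 + 2989*g - 1470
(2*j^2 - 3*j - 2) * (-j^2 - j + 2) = -2*j^4 + j^3 + 9*j^2 - 4*j - 4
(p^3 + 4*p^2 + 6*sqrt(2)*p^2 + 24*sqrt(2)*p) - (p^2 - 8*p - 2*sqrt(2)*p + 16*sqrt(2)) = p^3 + 3*p^2 + 6*sqrt(2)*p^2 + 8*p + 26*sqrt(2)*p - 16*sqrt(2)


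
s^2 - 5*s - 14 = (s - 7)*(s + 2)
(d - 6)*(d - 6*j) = d^2 - 6*d*j - 6*d + 36*j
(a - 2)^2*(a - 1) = a^3 - 5*a^2 + 8*a - 4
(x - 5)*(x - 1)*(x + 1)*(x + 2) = x^4 - 3*x^3 - 11*x^2 + 3*x + 10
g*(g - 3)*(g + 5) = g^3 + 2*g^2 - 15*g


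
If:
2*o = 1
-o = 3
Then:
No Solution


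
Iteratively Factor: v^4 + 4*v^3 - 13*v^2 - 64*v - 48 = (v - 4)*(v^3 + 8*v^2 + 19*v + 12) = (v - 4)*(v + 3)*(v^2 + 5*v + 4) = (v - 4)*(v + 3)*(v + 4)*(v + 1)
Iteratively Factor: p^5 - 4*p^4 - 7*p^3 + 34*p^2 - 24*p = (p + 3)*(p^4 - 7*p^3 + 14*p^2 - 8*p) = p*(p + 3)*(p^3 - 7*p^2 + 14*p - 8) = p*(p - 2)*(p + 3)*(p^2 - 5*p + 4) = p*(p - 2)*(p - 1)*(p + 3)*(p - 4)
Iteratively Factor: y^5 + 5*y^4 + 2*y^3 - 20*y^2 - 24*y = (y + 3)*(y^4 + 2*y^3 - 4*y^2 - 8*y) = (y + 2)*(y + 3)*(y^3 - 4*y) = (y + 2)^2*(y + 3)*(y^2 - 2*y) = (y - 2)*(y + 2)^2*(y + 3)*(y)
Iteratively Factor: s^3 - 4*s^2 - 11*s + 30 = (s - 2)*(s^2 - 2*s - 15) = (s - 2)*(s + 3)*(s - 5)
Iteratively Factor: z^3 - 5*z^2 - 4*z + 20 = (z - 2)*(z^2 - 3*z - 10) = (z - 5)*(z - 2)*(z + 2)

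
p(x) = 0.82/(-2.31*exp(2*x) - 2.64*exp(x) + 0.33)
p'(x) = 0.82*(4.62*exp(2*x) + 2.64*exp(x))/(-2.31*exp(2*x) - 2.64*exp(x) + 0.33)^2 = (3.7884*exp(x) + 2.1648)*exp(x)/(2.31*exp(2*x) + 2.64*exp(x) - 0.33)^2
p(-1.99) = -11.08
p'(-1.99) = 66.89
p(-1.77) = -4.39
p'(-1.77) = 13.73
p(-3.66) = 3.15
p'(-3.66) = 0.86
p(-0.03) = -0.19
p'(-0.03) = 0.29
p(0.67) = -0.06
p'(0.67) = 0.10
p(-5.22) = 2.60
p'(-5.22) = 0.12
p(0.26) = -0.12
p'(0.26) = 0.19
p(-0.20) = -0.24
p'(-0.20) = 0.38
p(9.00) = 0.00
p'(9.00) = 0.00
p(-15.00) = 2.48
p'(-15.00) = 0.00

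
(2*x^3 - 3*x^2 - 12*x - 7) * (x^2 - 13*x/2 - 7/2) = 2*x^5 - 16*x^4 + x^3/2 + 163*x^2/2 + 175*x/2 + 49/2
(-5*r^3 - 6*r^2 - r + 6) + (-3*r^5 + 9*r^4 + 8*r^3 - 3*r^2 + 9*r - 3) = -3*r^5 + 9*r^4 + 3*r^3 - 9*r^2 + 8*r + 3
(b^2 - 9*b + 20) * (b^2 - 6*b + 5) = b^4 - 15*b^3 + 79*b^2 - 165*b + 100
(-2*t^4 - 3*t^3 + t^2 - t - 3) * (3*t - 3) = -6*t^5 - 3*t^4 + 12*t^3 - 6*t^2 - 6*t + 9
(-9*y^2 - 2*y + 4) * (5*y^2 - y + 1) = -45*y^4 - y^3 + 13*y^2 - 6*y + 4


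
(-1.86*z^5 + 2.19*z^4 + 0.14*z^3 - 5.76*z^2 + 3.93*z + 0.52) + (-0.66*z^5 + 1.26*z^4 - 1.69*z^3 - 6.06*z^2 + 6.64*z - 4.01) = -2.52*z^5 + 3.45*z^4 - 1.55*z^3 - 11.82*z^2 + 10.57*z - 3.49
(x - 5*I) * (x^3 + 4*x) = x^4 - 5*I*x^3 + 4*x^2 - 20*I*x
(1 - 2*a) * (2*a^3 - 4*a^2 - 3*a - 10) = -4*a^4 + 10*a^3 + 2*a^2 + 17*a - 10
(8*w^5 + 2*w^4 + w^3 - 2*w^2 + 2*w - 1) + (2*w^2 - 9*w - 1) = 8*w^5 + 2*w^4 + w^3 - 7*w - 2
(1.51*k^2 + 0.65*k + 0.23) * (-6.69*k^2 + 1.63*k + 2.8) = -10.1019*k^4 - 1.8872*k^3 + 3.7488*k^2 + 2.1949*k + 0.644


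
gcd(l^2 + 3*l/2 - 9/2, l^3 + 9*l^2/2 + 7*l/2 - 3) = l + 3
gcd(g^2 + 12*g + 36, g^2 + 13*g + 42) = g + 6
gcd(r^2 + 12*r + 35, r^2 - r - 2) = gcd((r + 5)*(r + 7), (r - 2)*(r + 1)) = 1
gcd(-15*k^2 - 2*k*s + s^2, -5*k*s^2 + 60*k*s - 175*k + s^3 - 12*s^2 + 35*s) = -5*k + s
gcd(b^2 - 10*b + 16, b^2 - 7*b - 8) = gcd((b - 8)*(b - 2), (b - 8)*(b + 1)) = b - 8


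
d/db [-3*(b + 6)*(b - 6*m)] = -6*b + 18*m - 18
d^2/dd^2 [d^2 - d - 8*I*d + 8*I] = 2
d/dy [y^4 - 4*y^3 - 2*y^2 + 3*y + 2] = 4*y^3 - 12*y^2 - 4*y + 3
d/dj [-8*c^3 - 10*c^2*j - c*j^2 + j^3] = -10*c^2 - 2*c*j + 3*j^2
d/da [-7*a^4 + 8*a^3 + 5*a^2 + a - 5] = -28*a^3 + 24*a^2 + 10*a + 1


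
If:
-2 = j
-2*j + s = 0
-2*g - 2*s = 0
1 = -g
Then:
No Solution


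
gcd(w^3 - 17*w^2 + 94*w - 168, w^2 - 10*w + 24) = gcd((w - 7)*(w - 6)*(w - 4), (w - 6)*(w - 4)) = w^2 - 10*w + 24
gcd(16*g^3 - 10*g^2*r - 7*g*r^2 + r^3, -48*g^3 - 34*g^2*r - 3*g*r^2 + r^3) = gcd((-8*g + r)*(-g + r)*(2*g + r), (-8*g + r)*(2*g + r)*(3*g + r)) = -16*g^2 - 6*g*r + r^2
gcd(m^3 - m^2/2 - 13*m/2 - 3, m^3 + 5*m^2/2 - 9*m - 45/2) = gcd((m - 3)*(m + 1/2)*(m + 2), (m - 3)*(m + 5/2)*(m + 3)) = m - 3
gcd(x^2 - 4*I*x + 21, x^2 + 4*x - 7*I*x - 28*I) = x - 7*I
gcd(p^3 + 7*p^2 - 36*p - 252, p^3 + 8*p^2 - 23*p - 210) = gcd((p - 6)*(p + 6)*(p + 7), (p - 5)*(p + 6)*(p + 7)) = p^2 + 13*p + 42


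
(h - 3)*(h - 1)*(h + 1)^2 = h^4 - 2*h^3 - 4*h^2 + 2*h + 3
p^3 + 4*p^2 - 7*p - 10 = (p - 2)*(p + 1)*(p + 5)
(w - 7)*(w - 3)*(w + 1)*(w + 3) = w^4 - 6*w^3 - 16*w^2 + 54*w + 63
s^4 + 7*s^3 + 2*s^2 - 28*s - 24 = (s - 2)*(s + 1)*(s + 2)*(s + 6)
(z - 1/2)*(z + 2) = z^2 + 3*z/2 - 1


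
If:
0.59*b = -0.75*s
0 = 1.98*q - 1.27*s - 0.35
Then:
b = -1.27118644067797*s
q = 0.641414141414141*s + 0.176767676767677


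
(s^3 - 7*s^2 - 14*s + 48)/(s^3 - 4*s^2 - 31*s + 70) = (s^2 - 5*s - 24)/(s^2 - 2*s - 35)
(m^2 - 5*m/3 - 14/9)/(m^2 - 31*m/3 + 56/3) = (m + 2/3)/(m - 8)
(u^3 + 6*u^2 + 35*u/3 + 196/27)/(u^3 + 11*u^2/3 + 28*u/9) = (u + 7/3)/u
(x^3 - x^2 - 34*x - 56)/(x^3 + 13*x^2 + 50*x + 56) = (x - 7)/(x + 7)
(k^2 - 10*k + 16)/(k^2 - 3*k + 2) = (k - 8)/(k - 1)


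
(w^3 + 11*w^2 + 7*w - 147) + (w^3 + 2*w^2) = 2*w^3 + 13*w^2 + 7*w - 147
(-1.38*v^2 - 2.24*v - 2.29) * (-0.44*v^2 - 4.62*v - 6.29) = 0.6072*v^4 + 7.3612*v^3 + 20.0366*v^2 + 24.6694*v + 14.4041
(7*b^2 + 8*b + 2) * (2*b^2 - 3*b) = 14*b^4 - 5*b^3 - 20*b^2 - 6*b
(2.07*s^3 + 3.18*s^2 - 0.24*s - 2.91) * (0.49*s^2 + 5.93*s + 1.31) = 1.0143*s^5 + 13.8333*s^4 + 21.4515*s^3 + 1.3167*s^2 - 17.5707*s - 3.8121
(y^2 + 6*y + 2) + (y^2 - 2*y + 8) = 2*y^2 + 4*y + 10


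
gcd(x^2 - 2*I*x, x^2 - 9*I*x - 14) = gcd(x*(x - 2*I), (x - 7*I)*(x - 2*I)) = x - 2*I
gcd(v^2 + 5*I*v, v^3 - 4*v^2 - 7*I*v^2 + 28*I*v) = v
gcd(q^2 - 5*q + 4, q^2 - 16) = q - 4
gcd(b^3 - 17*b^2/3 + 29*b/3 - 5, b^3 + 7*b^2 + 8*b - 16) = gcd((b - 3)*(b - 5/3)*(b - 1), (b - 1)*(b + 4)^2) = b - 1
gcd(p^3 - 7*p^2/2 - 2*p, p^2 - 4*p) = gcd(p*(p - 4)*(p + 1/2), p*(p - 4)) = p^2 - 4*p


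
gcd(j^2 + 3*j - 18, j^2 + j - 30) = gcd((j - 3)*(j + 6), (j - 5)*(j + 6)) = j + 6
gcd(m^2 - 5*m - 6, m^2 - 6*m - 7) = m + 1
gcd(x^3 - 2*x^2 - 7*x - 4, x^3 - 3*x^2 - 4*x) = x^2 - 3*x - 4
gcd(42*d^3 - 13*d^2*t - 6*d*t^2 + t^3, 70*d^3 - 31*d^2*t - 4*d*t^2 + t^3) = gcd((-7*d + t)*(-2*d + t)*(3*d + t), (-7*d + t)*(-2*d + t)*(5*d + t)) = 14*d^2 - 9*d*t + t^2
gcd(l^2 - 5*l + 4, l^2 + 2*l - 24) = l - 4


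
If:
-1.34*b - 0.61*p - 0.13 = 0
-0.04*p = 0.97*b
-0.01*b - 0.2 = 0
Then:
No Solution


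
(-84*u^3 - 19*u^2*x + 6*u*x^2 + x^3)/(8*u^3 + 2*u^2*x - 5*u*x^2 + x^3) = (21*u^2 + 10*u*x + x^2)/(-2*u^2 - u*x + x^2)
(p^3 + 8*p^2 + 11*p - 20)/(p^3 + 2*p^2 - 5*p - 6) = (p^3 + 8*p^2 + 11*p - 20)/(p^3 + 2*p^2 - 5*p - 6)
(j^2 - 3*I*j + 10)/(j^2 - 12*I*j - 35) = (j + 2*I)/(j - 7*I)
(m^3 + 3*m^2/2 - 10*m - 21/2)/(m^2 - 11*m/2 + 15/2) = (2*m^2 + 9*m + 7)/(2*m - 5)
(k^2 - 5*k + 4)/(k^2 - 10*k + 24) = (k - 1)/(k - 6)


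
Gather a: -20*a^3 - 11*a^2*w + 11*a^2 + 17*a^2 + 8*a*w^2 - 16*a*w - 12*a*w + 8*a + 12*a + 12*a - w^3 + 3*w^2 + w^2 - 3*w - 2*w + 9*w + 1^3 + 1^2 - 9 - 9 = -20*a^3 + a^2*(28 - 11*w) + a*(8*w^2 - 28*w + 32) - w^3 + 4*w^2 + 4*w - 16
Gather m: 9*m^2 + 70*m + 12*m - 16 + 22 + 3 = 9*m^2 + 82*m + 9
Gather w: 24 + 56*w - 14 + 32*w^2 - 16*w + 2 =32*w^2 + 40*w + 12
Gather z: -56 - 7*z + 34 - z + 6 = -8*z - 16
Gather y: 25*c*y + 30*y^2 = 25*c*y + 30*y^2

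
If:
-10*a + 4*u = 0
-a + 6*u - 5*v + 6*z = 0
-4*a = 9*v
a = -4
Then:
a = -4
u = -10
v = 16/9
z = 292/27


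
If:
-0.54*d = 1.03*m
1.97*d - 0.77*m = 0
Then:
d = 0.00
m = 0.00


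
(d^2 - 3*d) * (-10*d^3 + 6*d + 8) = -10*d^5 + 30*d^4 + 6*d^3 - 10*d^2 - 24*d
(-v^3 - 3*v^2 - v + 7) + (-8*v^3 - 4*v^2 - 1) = -9*v^3 - 7*v^2 - v + 6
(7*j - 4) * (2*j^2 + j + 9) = 14*j^3 - j^2 + 59*j - 36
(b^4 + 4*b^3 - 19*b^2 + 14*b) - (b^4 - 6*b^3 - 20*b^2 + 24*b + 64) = 10*b^3 + b^2 - 10*b - 64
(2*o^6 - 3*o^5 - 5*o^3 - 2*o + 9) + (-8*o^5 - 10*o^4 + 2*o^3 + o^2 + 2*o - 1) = 2*o^6 - 11*o^5 - 10*o^4 - 3*o^3 + o^2 + 8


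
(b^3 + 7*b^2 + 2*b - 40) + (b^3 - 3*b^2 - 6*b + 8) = 2*b^3 + 4*b^2 - 4*b - 32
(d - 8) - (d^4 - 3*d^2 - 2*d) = -d^4 + 3*d^2 + 3*d - 8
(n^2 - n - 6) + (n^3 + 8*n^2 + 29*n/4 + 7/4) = n^3 + 9*n^2 + 25*n/4 - 17/4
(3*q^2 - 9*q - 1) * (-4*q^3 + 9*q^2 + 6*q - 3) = -12*q^5 + 63*q^4 - 59*q^3 - 72*q^2 + 21*q + 3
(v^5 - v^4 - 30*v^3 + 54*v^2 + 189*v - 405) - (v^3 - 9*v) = v^5 - v^4 - 31*v^3 + 54*v^2 + 198*v - 405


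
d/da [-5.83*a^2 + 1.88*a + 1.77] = 1.88 - 11.66*a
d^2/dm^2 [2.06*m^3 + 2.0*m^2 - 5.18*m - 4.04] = 12.36*m + 4.0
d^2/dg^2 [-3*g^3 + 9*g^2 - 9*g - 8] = 18 - 18*g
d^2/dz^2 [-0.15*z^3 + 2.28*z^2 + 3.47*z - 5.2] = 4.56 - 0.9*z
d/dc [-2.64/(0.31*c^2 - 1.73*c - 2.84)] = (1.6368*c - 4.5672)/(-0.31*c^2 + 1.73*c + 2.84)^2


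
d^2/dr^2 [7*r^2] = 14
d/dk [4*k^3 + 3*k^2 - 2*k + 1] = 12*k^2 + 6*k - 2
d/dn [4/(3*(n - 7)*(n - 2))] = 4*(9 - 2*n)/(3*(n^4 - 18*n^3 + 109*n^2 - 252*n + 196))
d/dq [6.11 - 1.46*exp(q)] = -1.46*exp(q)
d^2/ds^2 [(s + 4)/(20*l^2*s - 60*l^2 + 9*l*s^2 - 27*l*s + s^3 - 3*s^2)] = 2*((s + 4)*(20*l^2 + 18*l*s - 27*l + 3*s^2 - 6*s)^2 + (-20*l^2 - 18*l*s + 27*l - 3*s^2 + 6*s - 3*(s + 4)*(3*l + s - 1))*(20*l^2*s - 60*l^2 + 9*l*s^2 - 27*l*s + s^3 - 3*s^2))/(20*l^2*s - 60*l^2 + 9*l*s^2 - 27*l*s + s^3 - 3*s^2)^3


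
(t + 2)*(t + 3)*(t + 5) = t^3 + 10*t^2 + 31*t + 30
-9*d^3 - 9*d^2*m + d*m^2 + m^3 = (-3*d + m)*(d + m)*(3*d + m)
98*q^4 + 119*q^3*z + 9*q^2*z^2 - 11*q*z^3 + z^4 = (-7*q + z)^2*(q + z)*(2*q + z)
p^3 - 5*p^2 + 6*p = p*(p - 3)*(p - 2)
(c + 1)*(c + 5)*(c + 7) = c^3 + 13*c^2 + 47*c + 35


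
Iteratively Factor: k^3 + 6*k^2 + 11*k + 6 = (k + 2)*(k^2 + 4*k + 3) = (k + 1)*(k + 2)*(k + 3)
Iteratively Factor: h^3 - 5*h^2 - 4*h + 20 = (h - 5)*(h^2 - 4) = (h - 5)*(h - 2)*(h + 2)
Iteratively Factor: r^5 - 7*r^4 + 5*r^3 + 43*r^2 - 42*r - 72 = (r - 4)*(r^4 - 3*r^3 - 7*r^2 + 15*r + 18) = (r - 4)*(r + 2)*(r^3 - 5*r^2 + 3*r + 9) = (r - 4)*(r + 1)*(r + 2)*(r^2 - 6*r + 9) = (r - 4)*(r - 3)*(r + 1)*(r + 2)*(r - 3)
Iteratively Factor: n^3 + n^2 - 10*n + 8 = (n + 4)*(n^2 - 3*n + 2) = (n - 2)*(n + 4)*(n - 1)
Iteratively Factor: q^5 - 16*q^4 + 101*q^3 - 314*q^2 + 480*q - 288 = (q - 3)*(q^4 - 13*q^3 + 62*q^2 - 128*q + 96) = (q - 3)*(q - 2)*(q^3 - 11*q^2 + 40*q - 48) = (q - 4)*(q - 3)*(q - 2)*(q^2 - 7*q + 12) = (q - 4)*(q - 3)^2*(q - 2)*(q - 4)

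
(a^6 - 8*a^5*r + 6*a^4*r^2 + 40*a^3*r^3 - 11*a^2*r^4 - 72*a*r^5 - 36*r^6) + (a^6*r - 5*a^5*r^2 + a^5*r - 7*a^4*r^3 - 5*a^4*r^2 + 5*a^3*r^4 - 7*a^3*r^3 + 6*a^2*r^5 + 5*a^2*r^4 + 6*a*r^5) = a^6*r + a^6 - 5*a^5*r^2 - 7*a^5*r - 7*a^4*r^3 + a^4*r^2 + 5*a^3*r^4 + 33*a^3*r^3 + 6*a^2*r^5 - 6*a^2*r^4 - 66*a*r^5 - 36*r^6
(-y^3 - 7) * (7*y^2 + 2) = -7*y^5 - 2*y^3 - 49*y^2 - 14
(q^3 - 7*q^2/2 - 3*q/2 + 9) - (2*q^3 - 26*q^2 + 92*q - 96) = -q^3 + 45*q^2/2 - 187*q/2 + 105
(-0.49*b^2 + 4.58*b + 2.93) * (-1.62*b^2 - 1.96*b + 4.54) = 0.7938*b^4 - 6.4592*b^3 - 15.948*b^2 + 15.0504*b + 13.3022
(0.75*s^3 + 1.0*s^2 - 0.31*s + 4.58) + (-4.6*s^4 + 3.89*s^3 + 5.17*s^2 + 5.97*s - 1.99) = -4.6*s^4 + 4.64*s^3 + 6.17*s^2 + 5.66*s + 2.59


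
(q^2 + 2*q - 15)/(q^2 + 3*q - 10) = (q - 3)/(q - 2)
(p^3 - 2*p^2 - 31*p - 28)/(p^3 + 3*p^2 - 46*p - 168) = (p + 1)/(p + 6)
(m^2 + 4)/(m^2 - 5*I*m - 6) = (m + 2*I)/(m - 3*I)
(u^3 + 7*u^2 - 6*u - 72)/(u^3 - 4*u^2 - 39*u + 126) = (u + 4)/(u - 7)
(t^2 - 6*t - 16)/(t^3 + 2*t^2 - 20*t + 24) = (t^2 - 6*t - 16)/(t^3 + 2*t^2 - 20*t + 24)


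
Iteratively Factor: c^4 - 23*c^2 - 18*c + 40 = (c - 5)*(c^3 + 5*c^2 + 2*c - 8) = (c - 5)*(c + 4)*(c^2 + c - 2) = (c - 5)*(c + 2)*(c + 4)*(c - 1)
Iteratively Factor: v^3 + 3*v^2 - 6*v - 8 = (v + 4)*(v^2 - v - 2) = (v - 2)*(v + 4)*(v + 1)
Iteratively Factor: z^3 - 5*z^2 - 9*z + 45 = (z + 3)*(z^2 - 8*z + 15) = (z - 3)*(z + 3)*(z - 5)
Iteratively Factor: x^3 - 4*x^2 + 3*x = (x - 3)*(x^2 - x) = (x - 3)*(x - 1)*(x)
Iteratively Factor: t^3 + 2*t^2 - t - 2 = (t - 1)*(t^2 + 3*t + 2) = (t - 1)*(t + 2)*(t + 1)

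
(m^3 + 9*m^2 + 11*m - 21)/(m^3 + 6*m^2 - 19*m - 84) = (m - 1)/(m - 4)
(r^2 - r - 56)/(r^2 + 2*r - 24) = (r^2 - r - 56)/(r^2 + 2*r - 24)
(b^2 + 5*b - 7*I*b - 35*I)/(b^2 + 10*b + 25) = (b - 7*I)/(b + 5)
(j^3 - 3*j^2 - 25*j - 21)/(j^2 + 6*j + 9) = (j^2 - 6*j - 7)/(j + 3)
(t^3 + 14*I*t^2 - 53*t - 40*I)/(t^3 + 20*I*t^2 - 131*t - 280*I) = (t + I)/(t + 7*I)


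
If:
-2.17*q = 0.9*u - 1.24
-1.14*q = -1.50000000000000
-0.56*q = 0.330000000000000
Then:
No Solution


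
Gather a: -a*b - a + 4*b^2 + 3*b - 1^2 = a*(-b - 1) + 4*b^2 + 3*b - 1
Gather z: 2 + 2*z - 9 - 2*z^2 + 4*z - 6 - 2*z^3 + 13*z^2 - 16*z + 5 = -2*z^3 + 11*z^2 - 10*z - 8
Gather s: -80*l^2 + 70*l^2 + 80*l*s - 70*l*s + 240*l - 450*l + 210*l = -10*l^2 + 10*l*s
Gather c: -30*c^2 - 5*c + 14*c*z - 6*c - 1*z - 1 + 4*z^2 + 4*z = -30*c^2 + c*(14*z - 11) + 4*z^2 + 3*z - 1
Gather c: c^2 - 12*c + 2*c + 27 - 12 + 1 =c^2 - 10*c + 16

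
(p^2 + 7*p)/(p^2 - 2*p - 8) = p*(p + 7)/(p^2 - 2*p - 8)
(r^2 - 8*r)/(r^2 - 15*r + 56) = r/(r - 7)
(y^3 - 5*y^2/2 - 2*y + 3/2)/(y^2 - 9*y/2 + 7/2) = (2*y^3 - 5*y^2 - 4*y + 3)/(2*y^2 - 9*y + 7)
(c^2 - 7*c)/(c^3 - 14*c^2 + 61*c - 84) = c/(c^2 - 7*c + 12)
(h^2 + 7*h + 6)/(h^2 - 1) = (h + 6)/(h - 1)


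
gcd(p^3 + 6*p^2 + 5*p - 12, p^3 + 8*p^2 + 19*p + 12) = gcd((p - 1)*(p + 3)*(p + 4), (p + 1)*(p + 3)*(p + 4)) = p^2 + 7*p + 12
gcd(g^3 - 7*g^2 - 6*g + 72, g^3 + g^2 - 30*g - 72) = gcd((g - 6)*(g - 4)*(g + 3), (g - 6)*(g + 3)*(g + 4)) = g^2 - 3*g - 18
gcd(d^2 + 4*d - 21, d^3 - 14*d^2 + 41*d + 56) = 1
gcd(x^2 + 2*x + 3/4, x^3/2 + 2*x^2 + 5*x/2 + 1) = 1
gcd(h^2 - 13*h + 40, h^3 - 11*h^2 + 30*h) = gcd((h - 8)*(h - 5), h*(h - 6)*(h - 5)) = h - 5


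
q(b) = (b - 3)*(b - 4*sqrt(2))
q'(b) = 2*b - 4*sqrt(2) - 3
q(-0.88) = 25.36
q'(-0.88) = -10.42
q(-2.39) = 43.37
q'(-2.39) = -13.44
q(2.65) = 1.05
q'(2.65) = -3.36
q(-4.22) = 71.31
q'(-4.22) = -17.10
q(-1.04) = 27.06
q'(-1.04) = -10.74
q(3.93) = -1.61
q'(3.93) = -0.80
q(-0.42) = 20.78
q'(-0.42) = -9.50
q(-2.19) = 40.73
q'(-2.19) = -13.04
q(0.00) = 16.97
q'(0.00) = -8.66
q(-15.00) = 371.82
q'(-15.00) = -38.66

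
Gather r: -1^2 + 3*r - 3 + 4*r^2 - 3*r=4*r^2 - 4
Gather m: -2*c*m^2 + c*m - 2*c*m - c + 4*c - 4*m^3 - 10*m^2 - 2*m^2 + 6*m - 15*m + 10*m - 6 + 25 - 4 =3*c - 4*m^3 + m^2*(-2*c - 12) + m*(1 - c) + 15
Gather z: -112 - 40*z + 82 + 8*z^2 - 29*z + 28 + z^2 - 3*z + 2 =9*z^2 - 72*z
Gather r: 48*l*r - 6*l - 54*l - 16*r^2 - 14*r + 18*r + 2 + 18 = -60*l - 16*r^2 + r*(48*l + 4) + 20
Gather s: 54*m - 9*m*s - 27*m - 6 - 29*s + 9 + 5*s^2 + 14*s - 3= 27*m + 5*s^2 + s*(-9*m - 15)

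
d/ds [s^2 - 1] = 2*s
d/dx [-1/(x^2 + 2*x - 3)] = 2*(x + 1)/(x^2 + 2*x - 3)^2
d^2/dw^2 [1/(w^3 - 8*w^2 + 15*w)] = 2*(w*(8 - 3*w)*(w^2 - 8*w + 15) + (3*w^2 - 16*w + 15)^2)/(w^3*(w^2 - 8*w + 15)^3)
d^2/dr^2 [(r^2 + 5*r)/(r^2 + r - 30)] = 4*(2*r^3 + 45*r^2 + 225*r + 525)/(r^6 + 3*r^5 - 87*r^4 - 179*r^3 + 2610*r^2 + 2700*r - 27000)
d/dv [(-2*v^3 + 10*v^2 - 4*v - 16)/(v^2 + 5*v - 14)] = 2*(-v^2 - 14*v + 17)/(v^2 + 14*v + 49)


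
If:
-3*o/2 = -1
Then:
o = 2/3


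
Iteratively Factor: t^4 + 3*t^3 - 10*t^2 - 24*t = (t - 3)*(t^3 + 6*t^2 + 8*t) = t*(t - 3)*(t^2 + 6*t + 8) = t*(t - 3)*(t + 4)*(t + 2)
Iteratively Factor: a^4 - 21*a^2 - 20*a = (a - 5)*(a^3 + 5*a^2 + 4*a) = a*(a - 5)*(a^2 + 5*a + 4) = a*(a - 5)*(a + 4)*(a + 1)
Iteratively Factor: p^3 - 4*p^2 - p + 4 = (p - 1)*(p^2 - 3*p - 4) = (p - 4)*(p - 1)*(p + 1)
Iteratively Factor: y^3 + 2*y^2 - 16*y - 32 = (y + 2)*(y^2 - 16) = (y + 2)*(y + 4)*(y - 4)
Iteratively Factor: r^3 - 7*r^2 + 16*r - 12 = (r - 3)*(r^2 - 4*r + 4) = (r - 3)*(r - 2)*(r - 2)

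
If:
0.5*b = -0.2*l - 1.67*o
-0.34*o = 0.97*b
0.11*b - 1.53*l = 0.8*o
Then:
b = 0.00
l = 0.00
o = 0.00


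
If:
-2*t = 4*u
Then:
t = -2*u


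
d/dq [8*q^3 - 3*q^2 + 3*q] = 24*q^2 - 6*q + 3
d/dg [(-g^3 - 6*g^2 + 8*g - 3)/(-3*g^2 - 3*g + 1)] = (3*g^4 + 6*g^3 + 39*g^2 - 30*g - 1)/(9*g^4 + 18*g^3 + 3*g^2 - 6*g + 1)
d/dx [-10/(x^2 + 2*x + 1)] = 20*(x + 1)/(x^2 + 2*x + 1)^2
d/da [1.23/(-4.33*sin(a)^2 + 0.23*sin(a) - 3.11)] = (10.6518*sin(a) - 0.2829)*cos(a)/(4.33*sin(a)^2 - 0.23*sin(a) + 3.11)^2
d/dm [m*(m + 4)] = 2*m + 4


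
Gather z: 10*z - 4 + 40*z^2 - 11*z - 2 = 40*z^2 - z - 6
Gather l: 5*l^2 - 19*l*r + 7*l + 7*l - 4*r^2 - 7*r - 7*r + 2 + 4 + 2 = 5*l^2 + l*(14 - 19*r) - 4*r^2 - 14*r + 8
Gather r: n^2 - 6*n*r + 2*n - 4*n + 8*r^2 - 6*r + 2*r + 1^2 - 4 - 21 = n^2 - 2*n + 8*r^2 + r*(-6*n - 4) - 24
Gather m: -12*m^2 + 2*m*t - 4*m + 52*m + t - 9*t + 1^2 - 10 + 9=-12*m^2 + m*(2*t + 48) - 8*t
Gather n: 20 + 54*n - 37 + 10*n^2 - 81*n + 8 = 10*n^2 - 27*n - 9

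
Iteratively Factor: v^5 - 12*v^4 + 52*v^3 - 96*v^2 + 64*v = (v - 2)*(v^4 - 10*v^3 + 32*v^2 - 32*v) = (v - 4)*(v - 2)*(v^3 - 6*v^2 + 8*v) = (v - 4)^2*(v - 2)*(v^2 - 2*v) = v*(v - 4)^2*(v - 2)*(v - 2)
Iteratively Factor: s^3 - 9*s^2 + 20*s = (s - 4)*(s^2 - 5*s) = s*(s - 4)*(s - 5)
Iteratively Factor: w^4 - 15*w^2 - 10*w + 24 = (w + 3)*(w^3 - 3*w^2 - 6*w + 8) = (w + 2)*(w + 3)*(w^2 - 5*w + 4) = (w - 1)*(w + 2)*(w + 3)*(w - 4)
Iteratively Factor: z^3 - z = (z)*(z^2 - 1) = z*(z + 1)*(z - 1)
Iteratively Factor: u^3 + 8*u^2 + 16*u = (u + 4)*(u^2 + 4*u) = (u + 4)^2*(u)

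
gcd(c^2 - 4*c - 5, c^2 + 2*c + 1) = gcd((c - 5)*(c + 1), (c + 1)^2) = c + 1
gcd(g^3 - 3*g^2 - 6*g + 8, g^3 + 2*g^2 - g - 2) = g^2 + g - 2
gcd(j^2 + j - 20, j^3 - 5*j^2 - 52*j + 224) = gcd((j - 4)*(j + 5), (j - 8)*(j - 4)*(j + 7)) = j - 4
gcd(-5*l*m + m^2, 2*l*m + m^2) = m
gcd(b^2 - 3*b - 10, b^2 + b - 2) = b + 2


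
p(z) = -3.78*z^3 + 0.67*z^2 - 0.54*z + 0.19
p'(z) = -11.34*z^2 + 1.34*z - 0.54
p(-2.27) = 49.08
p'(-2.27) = -62.02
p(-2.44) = 60.41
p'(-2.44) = -71.32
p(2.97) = -94.53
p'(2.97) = -96.59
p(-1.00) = 5.18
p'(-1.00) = -13.22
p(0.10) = 0.14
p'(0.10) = -0.52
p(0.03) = 0.17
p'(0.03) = -0.51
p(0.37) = -0.11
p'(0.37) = -1.60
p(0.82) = -1.89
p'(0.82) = -7.07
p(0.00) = 0.19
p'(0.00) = -0.54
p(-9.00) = 2814.94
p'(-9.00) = -931.14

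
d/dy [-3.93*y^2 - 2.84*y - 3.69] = -7.86*y - 2.84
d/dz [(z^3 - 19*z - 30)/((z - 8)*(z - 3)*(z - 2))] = (-13*z^4 + 130*z^3 - 301*z^2 - 780*z + 2292)/(z^6 - 26*z^5 + 261*z^4 - 1292*z^3 + 3364*z^2 - 4416*z + 2304)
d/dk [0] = 0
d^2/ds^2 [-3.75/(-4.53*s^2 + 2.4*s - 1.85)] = (-153.90675*s^2 + 81.54*s + 3.75*(9.06*s - 2.4)*(18.12*s - 4.8) - 62.85375)/(4.53*s^2 - 2.4*s + 1.85)^3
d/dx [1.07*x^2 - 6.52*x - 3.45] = 2.14*x - 6.52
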